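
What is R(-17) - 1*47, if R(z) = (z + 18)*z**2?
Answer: 242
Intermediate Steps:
R(z) = z**2*(18 + z) (R(z) = (18 + z)*z**2 = z**2*(18 + z))
R(-17) - 1*47 = (-17)**2*(18 - 17) - 1*47 = 289*1 - 47 = 289 - 47 = 242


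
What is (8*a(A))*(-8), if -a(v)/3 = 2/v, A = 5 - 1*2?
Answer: 128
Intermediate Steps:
A = 3 (A = 5 - 2 = 3)
a(v) = -6/v
(8*a(A))*(-8) = (8*(-6/3))*(-8) = (8*(-6*1/3))*(-8) = (8*(-2))*(-8) = -16*(-8) = 128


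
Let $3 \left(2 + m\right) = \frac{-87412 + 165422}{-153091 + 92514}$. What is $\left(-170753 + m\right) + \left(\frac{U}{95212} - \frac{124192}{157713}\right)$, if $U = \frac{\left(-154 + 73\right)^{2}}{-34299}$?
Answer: $- \frac{197315481012671560490799}{1155539076728995244} \approx -1.7076 \cdot 10^{5}$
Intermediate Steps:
$m = - \frac{441472}{181731}$ ($m = -2 + \frac{\left(-87412 + 165422\right) \frac{1}{-153091 + 92514}}{3} = -2 + \frac{78010 \frac{1}{-60577}}{3} = -2 + \frac{78010 \left(- \frac{1}{60577}\right)}{3} = -2 + \frac{1}{3} \left(- \frac{78010}{60577}\right) = -2 - \frac{78010}{181731} = - \frac{441472}{181731} \approx -2.4293$)
$U = - \frac{729}{3811}$ ($U = \left(-81\right)^{2} \left(- \frac{1}{34299}\right) = 6561 \left(- \frac{1}{34299}\right) = - \frac{729}{3811} \approx -0.19129$)
$\left(-170753 + m\right) + \left(\frac{U}{95212} - \frac{124192}{157713}\right) = \left(-170753 - \frac{441472}{181731}\right) - \left(\frac{729}{362852932} + \frac{124192}{157713}\right) = - \frac{31031554915}{181731} - \frac{45063546303721}{57226624464516} = - \frac{197315481012671560490799}{1155539076728995244}$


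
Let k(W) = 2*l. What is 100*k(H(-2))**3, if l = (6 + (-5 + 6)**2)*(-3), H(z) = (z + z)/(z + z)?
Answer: -7408800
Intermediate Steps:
H(z) = 1 (H(z) = (2*z)/((2*z)) = (2*z)*(1/(2*z)) = 1)
l = -21 (l = (6 + 1**2)*(-3) = (6 + 1)*(-3) = 7*(-3) = -21)
k(W) = -42 (k(W) = 2*(-21) = -42)
100*k(H(-2))**3 = 100*(-42)**3 = 100*(-74088) = -7408800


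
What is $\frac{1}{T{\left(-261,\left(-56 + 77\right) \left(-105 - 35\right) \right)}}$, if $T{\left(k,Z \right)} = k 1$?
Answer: $- \frac{1}{261} \approx -0.0038314$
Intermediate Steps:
$T{\left(k,Z \right)} = k$
$\frac{1}{T{\left(-261,\left(-56 + 77\right) \left(-105 - 35\right) \right)}} = \frac{1}{-261} = - \frac{1}{261}$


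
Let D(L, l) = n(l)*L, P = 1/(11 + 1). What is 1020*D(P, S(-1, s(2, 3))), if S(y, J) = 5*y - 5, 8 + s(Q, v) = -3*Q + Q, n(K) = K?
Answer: -850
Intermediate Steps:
P = 1/12 ≈ 0.083333
s(Q, v) = -8 - 2*Q (s(Q, v) = -8 + (-3*Q + Q) = -8 - 2*Q)
S(y, J) = -5 + 5*y
D(L, l) = L*l (D(L, l) = l*L = L*l)
1020*D(P, S(-1, s(2, 3))) = 1020*((-5 + 5*(-1))/12) = 1020*((-5 - 5)/12) = 1020*((1/12)*(-10)) = 1020*(-⅚) = -850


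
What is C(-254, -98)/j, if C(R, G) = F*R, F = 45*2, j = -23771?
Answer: 22860/23771 ≈ 0.96168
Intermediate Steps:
F = 90
C(R, G) = 90*R
C(-254, -98)/j = (90*(-254))/(-23771) = -22860*(-1/23771) = 22860/23771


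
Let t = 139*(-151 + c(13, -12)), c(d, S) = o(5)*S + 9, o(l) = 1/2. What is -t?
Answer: 20572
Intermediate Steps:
o(l) = 1/2
c(d, S) = 9 + S/2 (c(d, S) = S/2 + 9 = 9 + S/2)
t = -20572 (t = 139*(-151 + (9 + (1/2)*(-12))) = 139*(-151 + (9 - 6)) = 139*(-151 + 3) = 139*(-148) = -20572)
-t = -1*(-20572) = 20572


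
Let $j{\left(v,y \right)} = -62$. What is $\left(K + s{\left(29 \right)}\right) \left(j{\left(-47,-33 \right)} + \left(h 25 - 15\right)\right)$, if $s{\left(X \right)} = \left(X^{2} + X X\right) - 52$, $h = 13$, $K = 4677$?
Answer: $1564136$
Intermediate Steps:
$s{\left(X \right)} = -52 + 2 X^{2}$ ($s{\left(X \right)} = \left(X^{2} + X^{2}\right) - 52 = 2 X^{2} - 52 = -52 + 2 X^{2}$)
$\left(K + s{\left(29 \right)}\right) \left(j{\left(-47,-33 \right)} + \left(h 25 - 15\right)\right) = \left(4677 - \left(52 - 2 \cdot 29^{2}\right)\right) \left(-62 + \left(13 \cdot 25 - 15\right)\right) = \left(4677 + \left(-52 + 2 \cdot 841\right)\right) \left(-62 + \left(325 - 15\right)\right) = \left(4677 + \left(-52 + 1682\right)\right) \left(-62 + 310\right) = \left(4677 + 1630\right) 248 = 6307 \cdot 248 = 1564136$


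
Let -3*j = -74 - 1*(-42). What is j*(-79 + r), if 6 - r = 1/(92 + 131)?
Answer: -520960/669 ≈ -778.71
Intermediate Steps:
j = 32/3 (j = -(-74 - 1*(-42))/3 = -(-74 + 42)/3 = -1/3*(-32) = 32/3 ≈ 10.667)
r = 1337/223 (r = 6 - 1/(92 + 131) = 6 - 1/223 = 1337/223 ≈ 5.9955)
j*(-79 + r) = 32*(-79 + 1337/223)/3 = (32/3)*(-16280/223) = -520960/669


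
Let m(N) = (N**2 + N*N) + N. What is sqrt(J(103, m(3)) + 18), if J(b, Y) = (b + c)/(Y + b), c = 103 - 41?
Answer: sqrt(74307)/62 ≈ 4.3967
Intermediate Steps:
c = 62
m(N) = N + 2*N**2 (m(N) = (N**2 + N**2) + N = 2*N**2 + N = N + 2*N**2)
J(b, Y) = (62 + b)/(Y + b) (J(b, Y) = (b + 62)/(Y + b) = (62 + b)/(Y + b))
sqrt(J(103, m(3)) + 18) = sqrt((62 + 103)/(3*(1 + 2*3) + 103) + 18) = sqrt(165/(3*(1 + 6) + 103) + 18) = sqrt(165/(3*7 + 103) + 18) = sqrt(165/(21 + 103) + 18) = sqrt(165/124 + 18) = sqrt(2397/124) = sqrt(74307)/62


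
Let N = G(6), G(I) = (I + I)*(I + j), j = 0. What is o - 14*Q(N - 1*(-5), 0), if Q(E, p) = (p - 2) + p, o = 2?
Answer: 30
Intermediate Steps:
G(I) = 2*I² (G(I) = (I + I)*(I + 0) = (2*I)*I = 2*I²)
N = 72 (N = 2*6² = 2*36 = 72)
Q(E, p) = -2 + 2*p (Q(E, p) = (-2 + p) + p = -2 + 2*p)
o - 14*Q(N - 1*(-5), 0) = 2 - 14*(-2 + 2*0) = 2 - 14*(-2 + 0) = 2 - 14*(-2) = 2 + 28 = 30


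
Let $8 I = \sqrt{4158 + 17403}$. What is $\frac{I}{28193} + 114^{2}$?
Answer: $12996 + \frac{\sqrt{21561}}{225544} \approx 12996.0$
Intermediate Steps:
$I = \frac{\sqrt{21561}}{8}$ ($I = \frac{\sqrt{4158 + 17403}}{8} = \frac{\sqrt{21561}}{8} \approx 18.355$)
$\frac{I}{28193} + 114^{2} = \frac{\frac{1}{8} \sqrt{21561}}{28193} + 114^{2} = \frac{\sqrt{21561}}{8} \cdot \frac{1}{28193} + 12996 = \frac{\sqrt{21561}}{225544} + 12996 = 12996 + \frac{\sqrt{21561}}{225544}$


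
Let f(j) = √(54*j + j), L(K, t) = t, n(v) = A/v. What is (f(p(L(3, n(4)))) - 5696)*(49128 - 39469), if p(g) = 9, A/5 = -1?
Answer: -55017664 + 28977*√55 ≈ -5.4803e+7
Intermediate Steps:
A = -5 (A = 5*(-1) = -5)
n(v) = -5/v
f(j) = √55*√j (f(j) = √(55*j) = √55*√j)
(f(p(L(3, n(4)))) - 5696)*(49128 - 39469) = (√55*√9 - 5696)*(49128 - 39469) = (√55*3 - 5696)*9659 = (3*√55 - 5696)*9659 = (-5696 + 3*√55)*9659 = -55017664 + 28977*√55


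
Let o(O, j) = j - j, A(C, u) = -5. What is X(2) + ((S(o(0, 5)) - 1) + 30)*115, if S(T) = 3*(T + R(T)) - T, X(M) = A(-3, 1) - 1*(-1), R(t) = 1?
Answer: 3676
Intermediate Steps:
o(O, j) = 0
X(M) = -4 (X(M) = -5 - 1*(-1) = -5 + 1 = -4)
S(T) = 3 + 2*T (S(T) = 3*(T + 1) - T = 3*(1 + T) - T = (3 + 3*T) - T = 3 + 2*T)
X(2) + ((S(o(0, 5)) - 1) + 30)*115 = -4 + (((3 + 2*0) - 1) + 30)*115 = -4 + (((3 + 0) - 1) + 30)*115 = -4 + ((3 - 1) + 30)*115 = -4 + (2 + 30)*115 = -4 + 32*115 = -4 + 3680 = 3676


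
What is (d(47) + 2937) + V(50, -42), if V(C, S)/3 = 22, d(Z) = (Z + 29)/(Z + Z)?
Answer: 141179/47 ≈ 3003.8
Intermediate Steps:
d(Z) = (29 + Z)/(2*Z) (d(Z) = (29 + Z)/((2*Z)) = (29 + Z)*(1/(2*Z)) = (29 + Z)/(2*Z))
V(C, S) = 66 (V(C, S) = 3*22 = 66)
(d(47) + 2937) + V(50, -42) = ((1/2)*(29 + 47)/47 + 2937) + 66 = ((1/2)*(1/47)*76 + 2937) + 66 = (38/47 + 2937) + 66 = 138077/47 + 66 = 141179/47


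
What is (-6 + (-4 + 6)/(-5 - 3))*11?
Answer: -275/4 ≈ -68.750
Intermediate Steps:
(-6 + (-4 + 6)/(-5 - 3))*11 = (-6 + 2/(-8))*11 = (-6 + 2*(-1/8))*11 = (-6 - 1/4)*11 = -25/4*11 = -275/4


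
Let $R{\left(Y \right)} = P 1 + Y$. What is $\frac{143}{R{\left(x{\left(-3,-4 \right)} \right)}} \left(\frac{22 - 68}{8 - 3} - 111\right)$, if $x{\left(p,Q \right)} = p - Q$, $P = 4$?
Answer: $- \frac{85943}{25} \approx -3437.7$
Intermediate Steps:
$R{\left(Y \right)} = 4 + Y$ ($R{\left(Y \right)} = 4 \cdot 1 + Y = 4 + Y$)
$\frac{143}{R{\left(x{\left(-3,-4 \right)} \right)}} \left(\frac{22 - 68}{8 - 3} - 111\right) = \frac{143}{4 - -1} \left(\frac{22 - 68}{8 - 3} - 111\right) = \frac{143}{4 + \left(-3 + 4\right)} \left(- \frac{46}{5} - 111\right) = \frac{143}{4 + 1} \left(\left(-46\right) \frac{1}{5} - 111\right) = \frac{143}{5} \left(- \frac{46}{5} - 111\right) = 143 \cdot \frac{1}{5} \left(- \frac{601}{5}\right) = \frac{143}{5} \left(- \frac{601}{5}\right) = - \frac{85943}{25}$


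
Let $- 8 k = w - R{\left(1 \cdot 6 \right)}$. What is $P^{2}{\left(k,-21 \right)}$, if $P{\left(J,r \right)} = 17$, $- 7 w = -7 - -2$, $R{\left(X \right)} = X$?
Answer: $289$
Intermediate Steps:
$w = \frac{5}{7}$ ($w = - \frac{-7 - -2}{7} = - \frac{-7 + 2}{7} = \left(- \frac{1}{7}\right) \left(-5\right) = \frac{5}{7} \approx 0.71429$)
$k = \frac{37}{56}$ ($k = - \frac{\frac{5}{7} - 1 \cdot 6}{8} = - \frac{\frac{5}{7} - 6}{8} = \left(- \frac{1}{8}\right) \left(- \frac{37}{7}\right) = \frac{37}{56} \approx 0.66071$)
$P^{2}{\left(k,-21 \right)} = 17^{2} = 289$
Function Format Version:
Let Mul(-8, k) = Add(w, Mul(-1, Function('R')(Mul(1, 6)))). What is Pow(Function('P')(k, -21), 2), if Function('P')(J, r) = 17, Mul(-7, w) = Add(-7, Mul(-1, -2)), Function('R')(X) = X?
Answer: 289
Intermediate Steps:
w = Rational(5, 7) (w = Mul(Rational(-1, 7), Add(-7, Mul(-1, -2))) = Mul(Rational(-1, 7), Add(-7, 2)) = Mul(Rational(-1, 7), -5) = Rational(5, 7) ≈ 0.71429)
k = Rational(37, 56) (k = Mul(Rational(-1, 8), Add(Rational(5, 7), Mul(-1, Mul(1, 6)))) = Mul(Rational(-1, 8), Add(Rational(5, 7), Mul(-1, 6))) = Mul(Rational(-1, 8), Add(Rational(5, 7), -6)) = Mul(Rational(-1, 8), Rational(-37, 7)) = Rational(37, 56) ≈ 0.66071)
Pow(Function('P')(k, -21), 2) = Pow(17, 2) = 289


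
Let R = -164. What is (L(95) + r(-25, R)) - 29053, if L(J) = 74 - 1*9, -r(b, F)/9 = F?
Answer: -27512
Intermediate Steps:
r(b, F) = -9*F
L(J) = 65 (L(J) = 74 - 9 = 65)
(L(95) + r(-25, R)) - 29053 = (65 - 9*(-164)) - 29053 = (65 + 1476) - 29053 = 1541 - 29053 = -27512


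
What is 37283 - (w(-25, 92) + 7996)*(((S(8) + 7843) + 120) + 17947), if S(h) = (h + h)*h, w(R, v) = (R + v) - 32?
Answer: -209073895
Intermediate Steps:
w(R, v) = -32 + R + v
S(h) = 2*h² (S(h) = (2*h)*h = 2*h²)
37283 - (w(-25, 92) + 7996)*(((S(8) + 7843) + 120) + 17947) = 37283 - ((-32 - 25 + 92) + 7996)*(((2*8² + 7843) + 120) + 17947) = 37283 - (35 + 7996)*(((2*64 + 7843) + 120) + 17947) = 37283 - 8031*(((128 + 7843) + 120) + 17947) = 37283 - 8031*((7971 + 120) + 17947) = 37283 - 8031*(8091 + 17947) = 37283 - 8031*26038 = 37283 - 1*209111178 = 37283 - 209111178 = -209073895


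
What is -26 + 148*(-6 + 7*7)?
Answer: 6338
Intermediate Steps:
-26 + 148*(-6 + 7*7) = -26 + 148*(-6 + 49) = -26 + 148*43 = -26 + 6364 = 6338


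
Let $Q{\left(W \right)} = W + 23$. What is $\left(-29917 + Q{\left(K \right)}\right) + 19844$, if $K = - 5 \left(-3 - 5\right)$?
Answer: $-10010$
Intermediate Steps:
$K = 40$ ($K = \left(-5\right) \left(-8\right) = 40$)
$Q{\left(W \right)} = 23 + W$
$\left(-29917 + Q{\left(K \right)}\right) + 19844 = \left(-29917 + \left(23 + 40\right)\right) + 19844 = \left(-29917 + 63\right) + 19844 = -29854 + 19844 = -10010$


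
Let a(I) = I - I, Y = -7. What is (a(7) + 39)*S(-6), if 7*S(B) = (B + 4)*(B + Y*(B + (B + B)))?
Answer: -9360/7 ≈ -1337.1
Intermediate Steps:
S(B) = -20*B*(4 + B)/7 (S(B) = ((B + 4)*(B - 7*(B + (B + B))))/7 = ((4 + B)*(B - 7*(B + 2*B)))/7 = ((4 + B)*(B - 21*B))/7 = ((4 + B)*(-20*B))/7 = (-20*B*(4 + B))/7 = -20*B*(4 + B)/7)
a(I) = 0
(a(7) + 39)*S(-6) = (0 + 39)*((20/7)*(-6)*(-4 - 1*(-6))) = 39*((20/7)*(-6)*(-4 + 6)) = 39*((20/7)*(-6)*2) = 39*(-240/7) = -9360/7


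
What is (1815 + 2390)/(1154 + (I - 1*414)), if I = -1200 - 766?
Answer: -4205/1226 ≈ -3.4299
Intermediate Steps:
I = -1966
(1815 + 2390)/(1154 + (I - 1*414)) = (1815 + 2390)/(1154 + (-1966 - 1*414)) = 4205/(1154 + (-1966 - 414)) = 4205/(1154 - 2380) = 4205/(-1226) = 4205*(-1/1226) = -4205/1226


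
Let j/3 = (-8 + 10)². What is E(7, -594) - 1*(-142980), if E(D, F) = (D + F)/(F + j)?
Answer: 83214947/582 ≈ 1.4298e+5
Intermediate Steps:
j = 12 (j = 3*(-8 + 10)² = 3*2² = 3*4 = 12)
E(D, F) = (D + F)/(12 + F) (E(D, F) = (D + F)/(F + 12) = (D + F)/(12 + F))
E(7, -594) - 1*(-142980) = (7 - 594)/(12 - 594) - 1*(-142980) = -587/(-582) + 142980 = -1/582*(-587) + 142980 = 587/582 + 142980 = 83214947/582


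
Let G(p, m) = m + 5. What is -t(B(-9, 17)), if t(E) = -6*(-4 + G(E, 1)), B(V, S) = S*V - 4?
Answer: 12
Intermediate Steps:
B(V, S) = -4 + S*V
G(p, m) = 5 + m
t(E) = -12 (t(E) = -6*(-4 + (5 + 1)) = -6*(-4 + 6) = -6*2 = -12)
-t(B(-9, 17)) = -1*(-12) = 12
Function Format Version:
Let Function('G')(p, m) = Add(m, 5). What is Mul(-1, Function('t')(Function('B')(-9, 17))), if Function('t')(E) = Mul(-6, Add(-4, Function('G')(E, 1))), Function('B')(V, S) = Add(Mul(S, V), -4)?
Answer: 12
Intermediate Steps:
Function('B')(V, S) = Add(-4, Mul(S, V))
Function('G')(p, m) = Add(5, m)
Function('t')(E) = -12 (Function('t')(E) = Mul(-6, Add(-4, Add(5, 1))) = Mul(-6, Add(-4, 6)) = Mul(-6, 2) = -12)
Mul(-1, Function('t')(Function('B')(-9, 17))) = Mul(-1, -12) = 12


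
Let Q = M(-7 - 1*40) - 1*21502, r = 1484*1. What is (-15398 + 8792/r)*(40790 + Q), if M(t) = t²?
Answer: -17536822660/53 ≈ -3.3088e+8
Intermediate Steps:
r = 1484
Q = -19293 (Q = (-7 - 1*40)² - 1*21502 = (-7 - 40)² - 21502 = (-47)² - 21502 = 2209 - 21502 = -19293)
(-15398 + 8792/r)*(40790 + Q) = (-15398 + 8792/1484)*(40790 - 19293) = (-15398 + 8792*(1/1484))*21497 = (-15398 + 314/53)*21497 = -815780/53*21497 = -17536822660/53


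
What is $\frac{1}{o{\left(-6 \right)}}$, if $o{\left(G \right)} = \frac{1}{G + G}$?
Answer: $-12$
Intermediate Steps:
$o{\left(G \right)} = \frac{1}{2 G}$
$\frac{1}{o{\left(-6 \right)}} = \frac{1}{\frac{1}{2} \frac{1}{-6}} = \frac{1}{\frac{1}{2} \left(- \frac{1}{6}\right)} = \frac{1}{- \frac{1}{12}} = -12$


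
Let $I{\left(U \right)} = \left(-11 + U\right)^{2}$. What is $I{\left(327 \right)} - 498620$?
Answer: $-398764$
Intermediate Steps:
$I{\left(327 \right)} - 498620 = \left(-11 + 327\right)^{2} - 498620 = 316^{2} - 498620 = 99856 - 498620 = -398764$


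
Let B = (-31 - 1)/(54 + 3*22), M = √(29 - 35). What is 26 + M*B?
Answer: 26 - 4*I*√6/15 ≈ 26.0 - 0.6532*I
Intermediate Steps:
M = I*√6 (M = √(-6) = I*√6 ≈ 2.4495*I)
B = -4/15 (B = -32/(54 + 66) = -32/120 = -32*1/120 = -4/15 ≈ -0.26667)
26 + M*B = 26 + (I*√6)*(-4/15) = 26 - 4*I*√6/15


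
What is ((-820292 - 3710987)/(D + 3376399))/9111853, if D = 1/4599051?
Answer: -20839583216229/141490960020267189550 ≈ -1.4729e-7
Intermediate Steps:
D = 1/4599051 ≈ 2.1744e-7
((-820292 - 3710987)/(D + 3376399))/9111853 = ((-820292 - 3710987)/(1/4599051 + 3376399))/9111853 = -4531279/15528231197350/4599051*(1/9111853) = -4531279*4599051/15528231197350*(1/9111853) = -20839583216229/15528231197350*1/9111853 = -20839583216229/141490960020267189550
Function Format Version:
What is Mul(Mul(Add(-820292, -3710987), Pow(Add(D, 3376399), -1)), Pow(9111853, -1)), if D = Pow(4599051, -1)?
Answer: Rational(-20839583216229, 141490960020267189550) ≈ -1.4729e-7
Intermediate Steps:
D = Rational(1, 4599051) ≈ 2.1744e-7
Mul(Mul(Add(-820292, -3710987), Pow(Add(D, 3376399), -1)), Pow(9111853, -1)) = Mul(Mul(Add(-820292, -3710987), Pow(Add(Rational(1, 4599051), 3376399), -1)), Pow(9111853, -1)) = Mul(Mul(-4531279, Pow(Rational(15528231197350, 4599051), -1)), Rational(1, 9111853)) = Mul(Mul(-4531279, Rational(4599051, 15528231197350)), Rational(1, 9111853)) = Mul(Rational(-20839583216229, 15528231197350), Rational(1, 9111853)) = Rational(-20839583216229, 141490960020267189550)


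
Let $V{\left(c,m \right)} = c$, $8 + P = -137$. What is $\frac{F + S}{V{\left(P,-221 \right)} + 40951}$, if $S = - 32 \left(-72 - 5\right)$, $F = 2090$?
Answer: $\frac{253}{2267} \approx 0.1116$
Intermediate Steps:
$P = -145$ ($P = -8 - 137 = -145$)
$S = 2464$ ($S = \left(-32\right) \left(-77\right) = 2464$)
$\frac{F + S}{V{\left(P,-221 \right)} + 40951} = \frac{2090 + 2464}{-145 + 40951} = \frac{4554}{40806} = 4554 \cdot \frac{1}{40806} = \frac{253}{2267}$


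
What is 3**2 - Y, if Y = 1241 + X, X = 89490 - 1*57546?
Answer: -33176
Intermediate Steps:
X = 31944 (X = 89490 - 57546 = 31944)
Y = 33185 (Y = 1241 + 31944 = 33185)
3**2 - Y = 3**2 - 1*33185 = 9 - 33185 = -33176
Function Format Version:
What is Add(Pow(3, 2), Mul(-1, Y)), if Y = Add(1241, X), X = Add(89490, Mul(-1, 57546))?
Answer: -33176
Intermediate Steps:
X = 31944 (X = Add(89490, -57546) = 31944)
Y = 33185 (Y = Add(1241, 31944) = 33185)
Add(Pow(3, 2), Mul(-1, Y)) = Add(Pow(3, 2), Mul(-1, 33185)) = Add(9, -33185) = -33176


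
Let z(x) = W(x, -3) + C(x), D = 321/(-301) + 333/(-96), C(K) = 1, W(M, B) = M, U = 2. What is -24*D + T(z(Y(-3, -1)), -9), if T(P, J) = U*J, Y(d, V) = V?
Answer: 109377/1204 ≈ 90.845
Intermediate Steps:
D = -43683/9632 (D = 321*(-1/301) + 333*(-1/96) = -321/301 - 111/32 = -43683/9632 ≈ -4.5352)
z(x) = 1 + x (z(x) = x + 1 = 1 + x)
T(P, J) = 2*J
-24*D + T(z(Y(-3, -1)), -9) = -24*(-43683/9632) + 2*(-9) = 131049/1204 - 18 = 109377/1204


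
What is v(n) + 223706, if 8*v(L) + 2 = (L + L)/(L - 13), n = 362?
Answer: 312293589/1396 ≈ 2.2371e+5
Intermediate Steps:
v(L) = -¼ + L/(4*(-13 + L)) (v(L) = -¼ + ((L + L)/(L - 13))/8 = -¼ + ((2*L)/(-13 + L))/8 = -¼ + (2*L/(-13 + L))/8 = -¼ + L/(4*(-13 + L)))
v(n) + 223706 = 13/(4*(-13 + 362)) + 223706 = (13/4)/349 + 223706 = (13/4)*(1/349) + 223706 = 13/1396 + 223706 = 312293589/1396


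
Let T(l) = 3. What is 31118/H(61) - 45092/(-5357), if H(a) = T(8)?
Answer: 166834402/16071 ≈ 10381.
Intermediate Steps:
H(a) = 3
31118/H(61) - 45092/(-5357) = 31118/3 - 45092/(-5357) = 31118*(⅓) - 45092*(-1/5357) = 31118/3 + 45092/5357 = 166834402/16071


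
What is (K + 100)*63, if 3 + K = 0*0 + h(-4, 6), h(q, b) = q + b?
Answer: 6237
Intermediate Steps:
h(q, b) = b + q
K = -1 (K = -3 + (0*0 + (6 - 4)) = -3 + (0 + 2) = -3 + 2 = -1)
(K + 100)*63 = (-1 + 100)*63 = 99*63 = 6237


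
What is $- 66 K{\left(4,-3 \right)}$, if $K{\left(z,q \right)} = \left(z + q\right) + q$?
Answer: $132$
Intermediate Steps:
$K{\left(z,q \right)} = z + 2 q$ ($K{\left(z,q \right)} = \left(q + z\right) + q = z + 2 q$)
$- 66 K{\left(4,-3 \right)} = - 66 \left(4 + 2 \left(-3\right)\right) = - 66 \left(4 - 6\right) = \left(-66\right) \left(-2\right) = 132$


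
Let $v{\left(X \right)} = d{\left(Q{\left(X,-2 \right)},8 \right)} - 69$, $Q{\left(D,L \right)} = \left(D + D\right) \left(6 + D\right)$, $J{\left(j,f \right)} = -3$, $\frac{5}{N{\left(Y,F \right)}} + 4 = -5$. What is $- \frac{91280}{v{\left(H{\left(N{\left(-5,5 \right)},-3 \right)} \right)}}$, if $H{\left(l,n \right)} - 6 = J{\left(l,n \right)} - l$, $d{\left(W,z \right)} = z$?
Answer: $\frac{91280}{61} \approx 1496.4$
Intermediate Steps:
$N{\left(Y,F \right)} = - \frac{5}{9}$ ($N{\left(Y,F \right)} = \frac{5}{-4 - 5} = \frac{5}{-9} = 5 \left(- \frac{1}{9}\right) = - \frac{5}{9}$)
$Q{\left(D,L \right)} = 2 D \left(6 + D\right)$
$H{\left(l,n \right)} = 3 - l$ ($H{\left(l,n \right)} = 6 - \left(3 + l\right) = 3 - l$)
$v{\left(X \right)} = -61$ ($v{\left(X \right)} = 8 - 69 = -61$)
$- \frac{91280}{v{\left(H{\left(N{\left(-5,5 \right)},-3 \right)} \right)}} = - \frac{91280}{-61} = \left(-91280\right) \left(- \frac{1}{61}\right) = \frac{91280}{61}$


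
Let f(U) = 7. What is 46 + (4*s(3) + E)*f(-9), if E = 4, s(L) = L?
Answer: 158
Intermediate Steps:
46 + (4*s(3) + E)*f(-9) = 46 + (4*3 + 4)*7 = 46 + (12 + 4)*7 = 46 + 16*7 = 46 + 112 = 158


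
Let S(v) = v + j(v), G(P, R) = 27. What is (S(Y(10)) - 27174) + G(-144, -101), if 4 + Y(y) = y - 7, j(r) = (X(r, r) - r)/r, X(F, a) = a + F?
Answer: -27147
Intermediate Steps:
X(F, a) = F + a
j(r) = 1 (j(r) = ((r + r) - r)/r = (2*r - r)/r = r/r = 1)
Y(y) = -11 + y (Y(y) = -4 + (y - 7) = -4 + (-7 + y) = -11 + y)
S(v) = 1 + v (S(v) = v + 1 = 1 + v)
(S(Y(10)) - 27174) + G(-144, -101) = ((1 + (-11 + 10)) - 27174) + 27 = ((1 - 1) - 27174) + 27 = (0 - 27174) + 27 = -27174 + 27 = -27147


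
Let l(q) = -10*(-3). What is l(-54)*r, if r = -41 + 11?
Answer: -900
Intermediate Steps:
r = -30
l(q) = 30
l(-54)*r = 30*(-30) = -900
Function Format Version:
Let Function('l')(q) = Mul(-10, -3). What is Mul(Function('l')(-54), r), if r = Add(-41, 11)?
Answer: -900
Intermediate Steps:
r = -30
Function('l')(q) = 30
Mul(Function('l')(-54), r) = Mul(30, -30) = -900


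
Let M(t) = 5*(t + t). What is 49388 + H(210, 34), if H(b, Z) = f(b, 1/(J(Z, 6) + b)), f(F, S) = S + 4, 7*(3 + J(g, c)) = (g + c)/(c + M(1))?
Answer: 143384990/2903 ≈ 49392.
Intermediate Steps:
M(t) = 10*t (M(t) = 5*(2*t) = 10*t)
J(g, c) = -3 + (c + g)/(7*(10 + c)) (J(g, c) = -3 + ((g + c)/(c + 10*1))/7 = -3 + ((c + g)/(c + 10))/7 = -3 + ((c + g)/(10 + c))/7 = -3 + (c + g)/(7*(10 + c)))
f(F, S) = 4 + S
H(b, Z) = 4 + 1/(-165/56 + b + Z/112) (H(b, Z) = 4 + 1/((-210 + Z - 20*6)/(7*(10 + 6)) + b) = 4 + 1/((⅐)*(-210 + Z - 120)/16 + b) = 4 + 1/((⅐)*(1/16)*(-330 + Z) + b) = 4 + 1/((-165/56 + Z/112) + b) = 4 + 1/(-165/56 + b + Z/112))
49388 + H(210, 34) = 49388 + 4*(-302 + 34 + 112*210)/(-330 + 34 + 112*210) = 49388 + 4*(-302 + 34 + 23520)/(-330 + 34 + 23520) = 49388 + 4*23252/23224 = 49388 + 4*(1/23224)*23252 = 49388 + 11626/2903 = 143384990/2903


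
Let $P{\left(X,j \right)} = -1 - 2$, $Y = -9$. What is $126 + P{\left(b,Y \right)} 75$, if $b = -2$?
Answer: $-99$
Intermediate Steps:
$P{\left(X,j \right)} = -3$
$126 + P{\left(b,Y \right)} 75 = 126 - 225 = -99$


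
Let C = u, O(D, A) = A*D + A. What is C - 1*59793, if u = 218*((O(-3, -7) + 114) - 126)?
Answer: -59357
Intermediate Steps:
O(D, A) = A + A*D
u = 436 (u = 218*((-7*(1 - 3) + 114) - 126) = 218*((-7*(-2) + 114) - 126) = 218*((14 + 114) - 126) = 218*(128 - 126) = 218*2 = 436)
C = 436
C - 1*59793 = 436 - 1*59793 = 436 - 59793 = -59357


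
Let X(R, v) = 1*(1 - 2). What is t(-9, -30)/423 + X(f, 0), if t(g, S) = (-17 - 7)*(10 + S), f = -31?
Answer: 19/141 ≈ 0.13475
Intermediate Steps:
t(g, S) = -240 - 24*S (t(g, S) = -24*(10 + S) = -240 - 24*S)
X(R, v) = -1 (X(R, v) = 1*(-1) = -1)
t(-9, -30)/423 + X(f, 0) = (-240 - 24*(-30))/423 - 1 = (-240 + 720)*(1/423) - 1 = 480*(1/423) - 1 = 160/141 - 1 = 19/141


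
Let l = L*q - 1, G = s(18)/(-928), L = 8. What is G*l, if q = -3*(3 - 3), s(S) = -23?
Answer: -23/928 ≈ -0.024784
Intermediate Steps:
q = 0 (q = -3*0 = 0)
G = 23/928 (G = -23/(-928) = -23*(-1/928) = 23/928 ≈ 0.024784)
l = -1 (l = 8*0 - 1 = 0 - 1 = -1)
G*l = (23/928)*(-1) = -23/928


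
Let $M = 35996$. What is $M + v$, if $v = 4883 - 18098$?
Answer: $22781$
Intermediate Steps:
$v = -13215$ ($v = 4883 - 18098 = -13215$)
$M + v = 35996 - 13215 = 22781$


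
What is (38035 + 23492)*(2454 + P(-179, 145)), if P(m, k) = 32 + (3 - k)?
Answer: 144219288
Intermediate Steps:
P(m, k) = 35 - k
(38035 + 23492)*(2454 + P(-179, 145)) = (38035 + 23492)*(2454 + (35 - 1*145)) = 61527*(2454 + (35 - 145)) = 61527*(2454 - 110) = 61527*2344 = 144219288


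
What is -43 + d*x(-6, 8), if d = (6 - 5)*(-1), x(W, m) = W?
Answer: -37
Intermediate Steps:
d = -1 (d = 1*(-1) = -1)
-43 + d*x(-6, 8) = -43 - 1*(-6) = -43 + 6 = -37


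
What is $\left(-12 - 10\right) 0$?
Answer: $0$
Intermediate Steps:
$\left(-12 - 10\right) 0 = \left(-22\right) 0 = 0$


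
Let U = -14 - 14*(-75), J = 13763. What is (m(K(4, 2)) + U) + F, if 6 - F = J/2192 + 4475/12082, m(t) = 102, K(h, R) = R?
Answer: 15060654685/13241872 ≈ 1137.4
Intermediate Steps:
U = 1036 (U = -14 + 1050 = 1036)
F = -8595651/13241872 (F = 6 - (13763/2192 + 4475/12082) = 6 - 1*88046883/13241872 = 6 - 88046883/13241872 = -8595651/13241872 ≈ -0.64913)
(m(K(4, 2)) + U) + F = (102 + 1036) - 8595651/13241872 = 1138 - 8595651/13241872 = 15060654685/13241872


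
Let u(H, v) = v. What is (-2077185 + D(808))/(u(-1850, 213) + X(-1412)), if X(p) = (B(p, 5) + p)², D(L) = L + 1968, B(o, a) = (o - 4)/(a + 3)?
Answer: -2074409/2525134 ≈ -0.82150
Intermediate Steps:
B(o, a) = (-4 + o)/(3 + a)
D(L) = 1968 + L
X(p) = (-½ + 9*p/8)² (X(p) = ((-4 + p)/(3 + 5) + p)² = ((-4 + p)/8 + p)² = ((-½ + p/8) + p)² = (-½ + 9*p/8)²)
(-2077185 + D(808))/(u(-1850, 213) + X(-1412)) = (-2077185 + (1968 + 808))/(213 + (-4 + 9*(-1412))²/64) = (-2077185 + 2776)/(213 + (-4 - 12708)²/64) = -2074409/(213 + (1/64)*(-12712)²) = -2074409/(213 + (1/64)*161594944) = -2074409/(213 + 2524921) = -2074409/2525134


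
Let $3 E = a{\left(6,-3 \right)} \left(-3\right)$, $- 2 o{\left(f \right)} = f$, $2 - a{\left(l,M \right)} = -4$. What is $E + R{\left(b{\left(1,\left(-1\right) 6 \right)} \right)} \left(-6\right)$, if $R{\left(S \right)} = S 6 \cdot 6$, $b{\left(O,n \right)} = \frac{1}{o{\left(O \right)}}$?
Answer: $426$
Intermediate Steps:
$a{\left(l,M \right)} = 6$ ($a{\left(l,M \right)} = 2 - -4 = 2 + 4 = 6$)
$o{\left(f \right)} = - \frac{f}{2}$
$E = -6$ ($E = \frac{6 \left(-3\right)}{3} = \frac{1}{3} \left(-18\right) = -6$)
$b{\left(O,n \right)} = - \frac{2}{O}$ ($b{\left(O,n \right)} = \frac{1}{\left(- \frac{1}{2}\right) O} = - \frac{2}{O}$)
$R{\left(S \right)} = 36 S$ ($R{\left(S \right)} = 6 S 6 = 36 S$)
$E + R{\left(b{\left(1,\left(-1\right) 6 \right)} \right)} \left(-6\right) = -6 + 36 \left(- \frac{2}{1}\right) \left(-6\right) = -6 + 36 \left(\left(-2\right) 1\right) \left(-6\right) = -6 + 36 \left(-2\right) \left(-6\right) = -6 - -432 = -6 + 432 = 426$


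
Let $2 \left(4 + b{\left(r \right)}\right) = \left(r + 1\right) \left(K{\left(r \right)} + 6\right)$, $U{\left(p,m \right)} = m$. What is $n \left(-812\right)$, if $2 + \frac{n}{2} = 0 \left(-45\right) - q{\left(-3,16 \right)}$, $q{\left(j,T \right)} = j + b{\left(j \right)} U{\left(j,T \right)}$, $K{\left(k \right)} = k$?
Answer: $-183512$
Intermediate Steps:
$b{\left(r \right)} = -4 + \frac{\left(1 + r\right) \left(6 + r\right)}{2}$ ($b{\left(r \right)} = -4 + \frac{\left(r + 1\right) \left(r + 6\right)}{2} = -4 + \frac{\left(1 + r\right) \left(6 + r\right)}{2}$)
$q{\left(j,T \right)} = j + T \left(-1 + \frac{j^{2}}{2} + \frac{7 j}{2}\right)$ ($q{\left(j,T \right)} = j + \left(-1 + \frac{j^{2}}{2} + \frac{7 j}{2}\right) T = j + T \left(-1 + \frac{j^{2}}{2} + \frac{7 j}{2}\right)$)
$n = 226$ ($n = -4 + 2 \left(0 \left(-45\right) - \left(-3 + \frac{1}{2} \cdot 16 \left(-2 + \left(-3\right)^{2} + 7 \left(-3\right)\right)\right)\right) = -4 + 2 \left(0 - \left(-3 + \frac{1}{2} \cdot 16 \left(-2 + 9 - 21\right)\right)\right) = -4 + 2 \left(0 - \left(-3 + \frac{1}{2} \cdot 16 \left(-14\right)\right)\right) = -4 + 2 \left(0 - \left(-3 - 112\right)\right) = -4 + 2 \left(0 - -115\right) = -4 + 2 \left(0 + 115\right) = -4 + 2 \cdot 115 = -4 + 230 = 226$)
$n \left(-812\right) = 226 \left(-812\right) = -183512$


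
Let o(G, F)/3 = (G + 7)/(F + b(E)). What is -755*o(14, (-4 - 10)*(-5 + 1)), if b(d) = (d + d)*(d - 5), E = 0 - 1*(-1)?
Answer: -15855/16 ≈ -990.94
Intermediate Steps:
E = 1 (E = 0 + 1 = 1)
b(d) = 2*d*(-5 + d) (b(d) = (2*d)*(-5 + d) = 2*d*(-5 + d))
o(G, F) = 3*(7 + G)/(-8 + F) (o(G, F) = 3*((G + 7)/(F + 2*1*(-5 + 1))) = 3*((7 + G)/(F + 2*1*(-4))) = 3*((7 + G)/(F - 8)) = 3*((7 + G)/(-8 + F)) = 3*(7 + G)/(-8 + F))
-755*o(14, (-4 - 10)*(-5 + 1)) = -2265*(7 + 14)/(-8 + (-4 - 10)*(-5 + 1)) = -2265*21/(-8 - 14*(-4)) = -2265*21/(-8 + 56) = -2265*21/48 = -755*21/16 = -15855/16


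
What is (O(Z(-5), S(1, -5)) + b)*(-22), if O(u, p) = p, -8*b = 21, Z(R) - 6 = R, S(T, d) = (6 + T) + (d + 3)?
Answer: -209/4 ≈ -52.250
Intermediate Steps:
S(T, d) = 9 + T + d (S(T, d) = (6 + T) + (3 + d) = 9 + T + d)
Z(R) = 6 + R
b = -21/8 (b = -1/8*21 = -21/8 ≈ -2.6250)
(O(Z(-5), S(1, -5)) + b)*(-22) = ((9 + 1 - 5) - 21/8)*(-22) = (5 - 21/8)*(-22) = (19/8)*(-22) = -209/4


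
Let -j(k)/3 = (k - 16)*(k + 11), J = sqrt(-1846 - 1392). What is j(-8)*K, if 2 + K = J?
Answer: -432 + 216*I*sqrt(3238) ≈ -432.0 + 12291.0*I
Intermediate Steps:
J = I*sqrt(3238) (J = sqrt(-3238) = I*sqrt(3238) ≈ 56.903*I)
K = -2 + I*sqrt(3238) ≈ -2.0 + 56.903*I
j(k) = -3*(-16 + k)*(11 + k) (j(k) = -3*(k - 16)*(k + 11) = -3*(-16 + k)*(11 + k))
j(-8)*K = (528 - 3*(-8)**2 + 15*(-8))*(-2 + I*sqrt(3238)) = (528 - 3*64 - 120)*(-2 + I*sqrt(3238)) = (528 - 192 - 120)*(-2 + I*sqrt(3238)) = 216*(-2 + I*sqrt(3238)) = -432 + 216*I*sqrt(3238)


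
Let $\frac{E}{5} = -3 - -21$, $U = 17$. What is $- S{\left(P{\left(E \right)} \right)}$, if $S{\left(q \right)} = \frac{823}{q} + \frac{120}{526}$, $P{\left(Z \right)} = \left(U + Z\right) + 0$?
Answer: $- \frac{222869}{28141} \approx -7.9197$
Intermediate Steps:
$E = 90$ ($E = 5 \left(-3 - -21\right) = 5 \left(-3 + 21\right) = 5 \cdot 18 = 90$)
$P{\left(Z \right)} = 17 + Z$ ($P{\left(Z \right)} = \left(17 + Z\right) + 0 = 17 + Z$)
$S{\left(q \right)} = \frac{60}{263} + \frac{823}{q}$ ($S{\left(q \right)} = \frac{823}{q} + 120 \cdot \frac{1}{526} = \frac{823}{q} + \frac{60}{263} = \frac{60}{263} + \frac{823}{q}$)
$- S{\left(P{\left(E \right)} \right)} = - (\frac{60}{263} + \frac{823}{17 + 90}) = - (\frac{60}{263} + \frac{823}{107}) = \left(-1\right) \frac{222869}{28141} = - \frac{222869}{28141}$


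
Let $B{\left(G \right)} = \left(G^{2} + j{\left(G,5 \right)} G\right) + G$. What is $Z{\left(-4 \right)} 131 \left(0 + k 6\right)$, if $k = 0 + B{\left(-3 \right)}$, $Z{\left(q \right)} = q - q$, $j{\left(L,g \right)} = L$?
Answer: $0$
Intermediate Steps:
$B{\left(G \right)} = G + 2 G^{2}$ ($B{\left(G \right)} = \left(G^{2} + G G\right) + G = \left(G^{2} + G^{2}\right) + G = 2 G^{2} + G = G + 2 G^{2}$)
$Z{\left(q \right)} = 0$
$k = 15$ ($k = 0 - 3 \left(1 + 2 \left(-3\right)\right) = 0 - 3 \left(1 - 6\right) = 0 - -15 = 0 + 15 = 15$)
$Z{\left(-4 \right)} 131 \left(0 + k 6\right) = 0 \cdot 131 \left(0 + 15 \cdot 6\right) = 0 \left(0 + 90\right) = 0 \cdot 90 = 0$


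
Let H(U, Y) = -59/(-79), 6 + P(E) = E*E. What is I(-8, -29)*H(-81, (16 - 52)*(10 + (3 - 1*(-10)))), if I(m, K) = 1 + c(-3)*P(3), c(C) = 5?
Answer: 944/79 ≈ 11.949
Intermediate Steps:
P(E) = -6 + E**2 (P(E) = -6 + E*E = -6 + E**2)
H(U, Y) = 59/79 (H(U, Y) = -59*(-1/79) = 59/79)
I(m, K) = 16 (I(m, K) = 1 + 5*(-6 + 3**2) = 1 + 5*(-6 + 9) = 1 + 5*3 = 1 + 15 = 16)
I(-8, -29)*H(-81, (16 - 52)*(10 + (3 - 1*(-10)))) = 16*(59/79) = 944/79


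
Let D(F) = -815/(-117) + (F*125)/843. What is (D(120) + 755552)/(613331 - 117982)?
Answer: 24841097119/16285589073 ≈ 1.5253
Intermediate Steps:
D(F) = 815/117 + 125*F/843 (D(F) = -815*(-1/117) + (125*F)*(1/843) = 815/117 + 125*F/843)
(D(120) + 755552)/(613331 - 117982) = ((815/117 + (125/843)*120) + 755552)/(613331 - 117982) = ((815/117 + 5000/281) + 755552)/495349 = (814015/32877 + 755552)*(1/495349) = (24841097119/32877)*(1/495349) = 24841097119/16285589073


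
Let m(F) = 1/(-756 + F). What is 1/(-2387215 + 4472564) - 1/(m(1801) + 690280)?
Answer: -208263872/214893010236107 ≈ -9.6915e-7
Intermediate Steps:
1/(-2387215 + 4472564) - 1/(m(1801) + 690280) = 1/(-2387215 + 4472564) - 1/(1/(-756 + 1801) + 690280) = 1/2085349 - 1/(1/1045 + 690280) = 1/2085349 - 1/721342601/1045 = 1/2085349 - 1*1045/721342601 = 1/2085349 - 1045/721342601 = -208263872/214893010236107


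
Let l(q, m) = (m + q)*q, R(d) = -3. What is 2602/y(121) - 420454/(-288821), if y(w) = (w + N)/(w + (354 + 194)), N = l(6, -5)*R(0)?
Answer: 502804996660/29748563 ≈ 16902.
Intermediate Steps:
l(q, m) = q*(m + q)
N = -18 (N = (6*(-5 + 6))*(-3) = (6*1)*(-3) = 6*(-3) = -18)
y(w) = (-18 + w)/(548 + w) (y(w) = (w - 18)/(w + (354 + 194)) = (-18 + w)/(w + 548) = (-18 + w)/(548 + w))
2602/y(121) - 420454/(-288821) = 2602/(((-18 + 121)/(548 + 121))) - 420454/(-288821) = 2602/((103/669)) - 420454*(-1/288821) = 2602/(((1/669)*103)) + 420454/288821 = 2602/(103/669) + 420454/288821 = 2602*(669/103) + 420454/288821 = 1740738/103 + 420454/288821 = 502804996660/29748563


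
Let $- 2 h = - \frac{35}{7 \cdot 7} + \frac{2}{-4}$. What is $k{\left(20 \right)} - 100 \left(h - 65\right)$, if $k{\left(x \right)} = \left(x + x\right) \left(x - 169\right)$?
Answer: $\frac{3355}{7} \approx 479.29$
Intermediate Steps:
$h = \frac{17}{28}$ ($h = - \frac{- \frac{35}{7 \cdot 7} + \frac{2}{-4}}{2} = - \frac{- \frac{35}{49} + 2 \left(- \frac{1}{4}\right)}{2} = - \frac{\left(-35\right) \frac{1}{49} - \frac{1}{2}}{2} = - \frac{- \frac{5}{7} - \frac{1}{2}}{2} = \left(- \frac{1}{2}\right) \left(- \frac{17}{14}\right) = \frac{17}{28} \approx 0.60714$)
$k{\left(x \right)} = 2 x \left(-169 + x\right)$
$k{\left(20 \right)} - 100 \left(h - 65\right) = 2 \cdot 20 \left(-169 + 20\right) - 100 \left(\frac{17}{28} - 65\right) = 2 \cdot 20 \left(-149\right) - - \frac{45075}{7} = -5960 + \frac{45075}{7} = \frac{3355}{7}$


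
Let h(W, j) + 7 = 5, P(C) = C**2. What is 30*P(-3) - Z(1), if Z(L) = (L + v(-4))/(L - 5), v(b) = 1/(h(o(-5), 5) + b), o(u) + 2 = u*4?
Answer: 6485/24 ≈ 270.21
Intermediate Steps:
o(u) = -2 + 4*u (o(u) = -2 + u*4 = -2 + 4*u)
h(W, j) = -2 (h(W, j) = -7 + 5 = -2)
v(b) = 1/(-2 + b)
Z(L) = (-1/6 + L)/(-5 + L) (Z(L) = (L + 1/(-2 - 4))/(L - 5) = (L + 1/(-6))/(-5 + L) = (L - 1/6)/(-5 + L) = (-1/6 + L)/(-5 + L))
30*P(-3) - Z(1) = 30*(-3)**2 - (-1/6 + 1)/(-5 + 1) = 30*9 - 5/((-4)*6) = 270 - (-1)*5/(4*6) = 270 - 1*(-5/24) = 270 + 5/24 = 6485/24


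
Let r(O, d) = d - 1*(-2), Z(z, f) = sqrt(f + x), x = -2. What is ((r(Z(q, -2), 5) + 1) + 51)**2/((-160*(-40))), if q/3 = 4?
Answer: 3481/6400 ≈ 0.54391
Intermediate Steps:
q = 12 (q = 3*4 = 12)
Z(z, f) = sqrt(-2 + f) (Z(z, f) = sqrt(f - 2) = sqrt(-2 + f))
r(O, d) = 2 + d (r(O, d) = d + 2 = 2 + d)
((r(Z(q, -2), 5) + 1) + 51)**2/((-160*(-40))) = (((2 + 5) + 1) + 51)**2/((-160*(-40))) = ((7 + 1) + 51)**2/6400 = (8 + 51)**2*(1/6400) = 59**2*(1/6400) = 3481*(1/6400) = 3481/6400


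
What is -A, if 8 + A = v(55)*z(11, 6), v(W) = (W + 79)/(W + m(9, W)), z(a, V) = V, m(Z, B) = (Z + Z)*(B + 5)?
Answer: 8276/1135 ≈ 7.2916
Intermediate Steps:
m(Z, B) = 2*Z*(5 + B) (m(Z, B) = (2*Z)*(5 + B) = 2*Z*(5 + B))
v(W) = (79 + W)/(90 + 19*W) (v(W) = (W + 79)/(W + 2*9*(5 + W)) = (79 + W)/(W + (90 + 18*W)) = (79 + W)/(90 + 19*W))
A = -8276/1135 (A = -8 + ((79 + 55)/(90 + 19*55))*6 = -8 + (134/(90 + 1045))*6 = -8 + (134/1135)*6 = -8 + 804/1135 = -8276/1135 ≈ -7.2916)
-A = -1*(-8276/1135) = 8276/1135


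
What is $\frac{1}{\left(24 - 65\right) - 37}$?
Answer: $- \frac{1}{78} \approx -0.012821$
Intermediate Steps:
$\frac{1}{\left(24 - 65\right) - 37} = \frac{1}{-41 - 37} = \frac{1}{-78} = - \frac{1}{78}$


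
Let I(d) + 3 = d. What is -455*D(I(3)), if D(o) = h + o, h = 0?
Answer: 0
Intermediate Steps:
I(d) = -3 + d
D(o) = o (D(o) = 0 + o = o)
-455*D(I(3)) = -455*(-3 + 3) = -455*0 = 0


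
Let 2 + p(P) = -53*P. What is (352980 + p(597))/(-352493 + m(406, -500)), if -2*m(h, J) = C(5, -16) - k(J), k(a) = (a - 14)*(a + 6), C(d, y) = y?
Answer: -321337/225527 ≈ -1.4248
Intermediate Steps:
k(a) = (-14 + a)*(6 + a)
p(P) = -2 - 53*P
m(h, J) = -34 + J²/2 - 4*J (m(h, J) = -(-16 - (-84 + J² - 8*J))/2 = -(-16 + (84 - J² + 8*J))/2 = -(68 - J² + 8*J)/2 = -34 + J²/2 - 4*J)
(352980 + p(597))/(-352493 + m(406, -500)) = (352980 + (-2 - 53*597))/(-352493 + (-34 + (½)*(-500)² - 4*(-500))) = (352980 + (-2 - 31641))/(-352493 + (-34 + (½)*250000 + 2000)) = (352980 - 31643)/(-352493 + (-34 + 125000 + 2000)) = 321337/(-352493 + 126966) = 321337/(-225527) = 321337*(-1/225527) = -321337/225527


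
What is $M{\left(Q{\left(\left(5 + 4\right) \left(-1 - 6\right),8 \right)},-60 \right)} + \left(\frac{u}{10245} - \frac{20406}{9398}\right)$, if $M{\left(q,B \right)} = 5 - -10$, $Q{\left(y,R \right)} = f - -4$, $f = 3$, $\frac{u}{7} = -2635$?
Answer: $\frac{106183207}{9628251} \approx 11.028$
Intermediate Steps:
$u = -18445$ ($u = 7 \left(-2635\right) = -18445$)
$Q{\left(y,R \right)} = 7$ ($Q{\left(y,R \right)} = 3 - -4 = 3 + 4 = 7$)
$M{\left(q,B \right)} = 15$ ($M{\left(q,B \right)} = 5 + 10 = 15$)
$M{\left(Q{\left(\left(5 + 4\right) \left(-1 - 6\right),8 \right)},-60 \right)} + \left(\frac{u}{10245} - \frac{20406}{9398}\right) = 15 - \left(\frac{3689}{2049} + \frac{10203}{4699}\right) = 15 - \frac{38240558}{9628251} = \frac{106183207}{9628251}$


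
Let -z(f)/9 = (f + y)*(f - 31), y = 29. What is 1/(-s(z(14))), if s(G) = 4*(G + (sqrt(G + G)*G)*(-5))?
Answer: 1/8656621884 + 5*sqrt(1462)/2885540628 ≈ 6.6370e-8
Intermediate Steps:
z(f) = -9*(-31 + f)*(29 + f) (z(f) = -9*(f + 29)*(f - 31) = -9*(29 + f)*(-31 + f) = -9*(-31 + f)*(29 + f))
s(G) = 4*G - 20*sqrt(2)*G**(3/2) (s(G) = 4*(G + (sqrt(2*G)*G)*(-5)) = 4*(G + ((sqrt(2)*sqrt(G))*G)*(-5)) = 4*(G + (sqrt(2)*G**(3/2))*(-5)) = 4*(G - 5*sqrt(2)*G**(3/2)) = 4*G - 20*sqrt(2)*G**(3/2))
1/(-s(z(14))) = 1/(-(4*(8091 - 9*14**2 + 18*14) - 20*sqrt(2)*(8091 - 9*14**2 + 18*14)**(3/2))) = 1/(-(4*(8091 - 9*196 + 252) - 20*sqrt(2)*(8091 - 9*196 + 252)**(3/2))) = 1/(-(4*(8091 - 1764 + 252) - 20*sqrt(2)*(8091 - 1764 + 252)**(3/2))) = 1/(-(4*6579 - 20*sqrt(2)*6579**(3/2))) = 1/(-(26316 - 20*sqrt(2)*19737*sqrt(731))) = 1/(-(26316 - 394740*sqrt(1462))) = 1/(-26316 + 394740*sqrt(1462))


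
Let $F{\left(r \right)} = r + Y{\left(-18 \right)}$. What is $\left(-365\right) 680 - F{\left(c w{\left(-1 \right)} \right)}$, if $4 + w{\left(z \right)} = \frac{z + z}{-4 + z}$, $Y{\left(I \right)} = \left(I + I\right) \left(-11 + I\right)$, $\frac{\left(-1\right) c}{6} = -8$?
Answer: $- \frac{1245356}{5} \approx -2.4907 \cdot 10^{5}$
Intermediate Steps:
$c = 48$ ($c = \left(-6\right) \left(-8\right) = 48$)
$Y{\left(I \right)} = 2 I \left(-11 + I\right)$
$w{\left(z \right)} = -4 + \frac{2 z}{-4 + z}$ ($w{\left(z \right)} = -4 + \frac{z + z}{-4 + z} = -4 + \frac{2 z}{-4 + z}$)
$F{\left(r \right)} = 1044 + r$ ($F{\left(r \right)} = r + 2 \left(-18\right) \left(-11 - 18\right) = r + 2 \left(-18\right) \left(-29\right) = r + 1044 = 1044 + r$)
$\left(-365\right) 680 - F{\left(c w{\left(-1 \right)} \right)} = \left(-365\right) 680 - \left(1044 + 48 \frac{2 \left(8 - -1\right)}{-4 - 1}\right) = -248200 - \left(1044 + 48 \frac{2 \left(8 + 1\right)}{-5}\right) = -248200 - \left(1044 + 48 \cdot 2 \left(- \frac{1}{5}\right) 9\right) = -248200 - \left(1044 + 48 \left(- \frac{18}{5}\right)\right) = -248200 - \left(1044 - \frac{864}{5}\right) = -248200 - \frac{4356}{5} = - \frac{1245356}{5}$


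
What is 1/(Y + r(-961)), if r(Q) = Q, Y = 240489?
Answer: 1/239528 ≈ 4.1749e-6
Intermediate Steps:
1/(Y + r(-961)) = 1/(240489 - 961) = 1/239528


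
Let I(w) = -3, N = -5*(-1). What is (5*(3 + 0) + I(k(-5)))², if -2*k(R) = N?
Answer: 144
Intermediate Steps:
N = 5
k(R) = -5/2 (k(R) = -½*5 = -5/2)
(5*(3 + 0) + I(k(-5)))² = (5*(3 + 0) - 3)² = (5*3 - 3)² = (15 - 3)² = 12² = 144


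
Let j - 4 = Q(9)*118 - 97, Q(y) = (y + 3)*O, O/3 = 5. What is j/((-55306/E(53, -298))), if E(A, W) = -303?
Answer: 6407541/55306 ≈ 115.86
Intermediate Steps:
O = 15 (O = 3*5 = 15)
Q(y) = 45 + 15*y (Q(y) = (y + 3)*15 = (3 + y)*15 = 45 + 15*y)
j = 21147 (j = 4 + ((45 + 15*9)*118 - 97) = 4 + ((45 + 135)*118 - 97) = 4 + (180*118 - 97) = 4 + (21240 - 97) = 4 + 21143 = 21147)
j/((-55306/E(53, -298))) = 21147/((-55306/(-303))) = 21147/((-55306*(-1/303))) = 21147/(55306/303) = 21147*(303/55306) = 6407541/55306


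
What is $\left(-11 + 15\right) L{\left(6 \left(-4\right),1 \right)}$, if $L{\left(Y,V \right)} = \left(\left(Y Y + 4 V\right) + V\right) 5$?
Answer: $11620$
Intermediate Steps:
$L{\left(Y,V \right)} = 5 Y^{2} + 25 V$ ($L{\left(Y,V \right)} = \left(\left(Y^{2} + 4 V\right) + V\right) 5 = \left(Y^{2} + 5 V\right) 5 = 5 Y^{2} + 25 V$)
$\left(-11 + 15\right) L{\left(6 \left(-4\right),1 \right)} = \left(-11 + 15\right) \left(5 \left(6 \left(-4\right)\right)^{2} + 25 \cdot 1\right) = 4 \left(5 \left(-24\right)^{2} + 25\right) = 4 \left(5 \cdot 576 + 25\right) = 4 \left(2880 + 25\right) = 4 \cdot 2905 = 11620$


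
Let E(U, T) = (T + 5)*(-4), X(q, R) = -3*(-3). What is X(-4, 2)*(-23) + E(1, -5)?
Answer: -207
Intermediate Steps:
X(q, R) = 9
E(U, T) = -20 - 4*T (E(U, T) = (5 + T)*(-4) = -20 - 4*T)
X(-4, 2)*(-23) + E(1, -5) = 9*(-23) + (-20 - 4*(-5)) = -207 + (-20 + 20) = -207 + 0 = -207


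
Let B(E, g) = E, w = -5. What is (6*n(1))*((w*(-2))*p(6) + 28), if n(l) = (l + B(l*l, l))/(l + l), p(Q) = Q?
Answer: 528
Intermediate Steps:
n(l) = (l + l²)/(2*l) (n(l) = (l + l*l)/(l + l) = (l + l²)/((2*l)) = (l + l²)*(1/(2*l)) = (l + l²)/(2*l))
(6*n(1))*((w*(-2))*p(6) + 28) = (6*(½ + (½)*1))*(-5*(-2)*6 + 28) = (6*(½ + ½))*(10*6 + 28) = (6*1)*(60 + 28) = 6*88 = 528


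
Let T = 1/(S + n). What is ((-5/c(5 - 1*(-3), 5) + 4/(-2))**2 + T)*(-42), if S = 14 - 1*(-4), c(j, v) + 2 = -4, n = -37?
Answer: -6265/114 ≈ -54.956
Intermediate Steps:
c(j, v) = -6 (c(j, v) = -2 - 4 = -6)
S = 18 (S = 14 + 4 = 18)
T = -1/19 (T = 1/(18 - 37) = 1/(-19) = -1/19 ≈ -0.052632)
((-5/c(5 - 1*(-3), 5) + 4/(-2))**2 + T)*(-42) = ((-5/(-6) + 4/(-2))**2 - 1/19)*(-42) = ((-5*(-1/6) + 4*(-1/2))**2 - 1/19)*(-42) = ((5/6 - 2)**2 - 1/19)*(-42) = ((-7/6)**2 - 1/19)*(-42) = (49/36 - 1/19)*(-42) = (895/684)*(-42) = -6265/114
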